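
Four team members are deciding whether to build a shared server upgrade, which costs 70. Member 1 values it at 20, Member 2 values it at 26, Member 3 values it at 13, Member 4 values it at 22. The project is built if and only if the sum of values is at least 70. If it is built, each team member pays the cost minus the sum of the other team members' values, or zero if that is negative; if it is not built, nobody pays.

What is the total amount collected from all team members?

Total value 81 ≥ cost 70, so it is built.
Member 1: others sum to 61; max(0, 70 - 61) = 9.
Member 2: others sum to 55; max(0, 70 - 55) = 15.
Member 3: others sum to 68; max(0, 70 - 68) = 2.
Member 4: others sum to 59; max(0, 70 - 59) = 11.
Total collected = 9 + 15 + 2 + 11 = 37.

37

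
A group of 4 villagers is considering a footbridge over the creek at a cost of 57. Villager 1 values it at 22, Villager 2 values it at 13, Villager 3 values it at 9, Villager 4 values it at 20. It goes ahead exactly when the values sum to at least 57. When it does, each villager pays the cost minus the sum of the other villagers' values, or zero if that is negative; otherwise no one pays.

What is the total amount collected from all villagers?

36

Total value 64 ≥ cost 57, so it is built.
Villager 1: others sum to 42; max(0, 57 - 42) = 15.
Villager 2: others sum to 51; max(0, 57 - 51) = 6.
Villager 3: others sum to 55; max(0, 57 - 55) = 2.
Villager 4: others sum to 44; max(0, 57 - 44) = 13.
Total collected = 15 + 6 + 2 + 13 = 36.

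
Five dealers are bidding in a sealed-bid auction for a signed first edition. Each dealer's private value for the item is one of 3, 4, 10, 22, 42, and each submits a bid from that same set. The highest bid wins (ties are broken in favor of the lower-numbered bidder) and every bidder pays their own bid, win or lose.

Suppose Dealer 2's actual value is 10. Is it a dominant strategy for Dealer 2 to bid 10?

No

Consider the case where Dealer 1 bids 3, Dealer 3 bids 3, Dealer 4 bids 3 and Dealer 5 bids 3.
Truthful bid 10: wins, pays 10, utility 10 - 10 = 0.
Bid 4 instead: wins, pays 4, utility 10 - 4 = 6.
Since 6 > 0, bidding 4 is strictly better here, so truthful bidding is not dominant.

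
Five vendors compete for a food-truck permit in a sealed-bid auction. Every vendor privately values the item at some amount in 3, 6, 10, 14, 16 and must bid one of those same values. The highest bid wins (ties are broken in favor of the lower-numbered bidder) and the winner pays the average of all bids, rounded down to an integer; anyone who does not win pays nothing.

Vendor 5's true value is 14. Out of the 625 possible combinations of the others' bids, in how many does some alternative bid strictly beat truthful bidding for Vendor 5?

Others bid (3, 3, 3, 3): truth gives 9; bid 6 gives 11 > 9. Violating.
Others bid (3, 3, 3, 14): truth gives 0; bid 16 gives 7 > 0. Violating.
Others bid (3, 3, 6, 6): truth gives 8; bid 10 gives 9 > 8. Violating.
Others bid (3, 3, 6, 14): truth gives 0; bid 16 gives 6 > 0. Violating.
Others bid (3, 3, 3, 6): truth gives 9; no alternative beats it.
Others bid (3, 3, 3, 10): truth gives 8; no alternative beats it.
(Checking all 625 profiles: 186 have a profitable deviation, 439 do not.)

186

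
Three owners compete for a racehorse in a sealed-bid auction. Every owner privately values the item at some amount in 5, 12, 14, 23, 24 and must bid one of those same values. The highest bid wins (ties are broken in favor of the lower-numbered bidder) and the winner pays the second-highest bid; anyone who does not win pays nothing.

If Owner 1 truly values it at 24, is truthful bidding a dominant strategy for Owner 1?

Check each profile of the others' bids and compare truth against every alternative bid.
Others bid (5, 5): truth gives 19, best alternative gives 19.
Others bid (5, 12): truth gives 12, best alternative gives 12.
Others bid (12, 5): truth gives 12, best alternative gives 12.
Others bid (12, 12): truth gives 12, best alternative gives 12.
Others bid (5, 14): truth gives 10, best alternative gives 10.
Others bid (12, 14): truth gives 10, best alternative gives 10.
(Remaining 19 profiles checked similarly; truth is weakly best in each.)
In every case the truthful bid is at least as good as any alternative, so it is a dominant strategy.

Yes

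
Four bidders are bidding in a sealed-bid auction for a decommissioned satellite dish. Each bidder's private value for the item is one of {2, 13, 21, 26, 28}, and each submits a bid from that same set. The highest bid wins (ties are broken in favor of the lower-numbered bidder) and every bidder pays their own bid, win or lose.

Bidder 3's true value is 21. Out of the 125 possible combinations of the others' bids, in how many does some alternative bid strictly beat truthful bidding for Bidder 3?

115

Others bid (2, 2, 2): truth gives 0; bid 13 gives 8 > 0. Violating.
Others bid (2, 2, 13): truth gives 0; bid 13 gives 8 > 0. Violating.
Others bid (2, 2, 26): truth gives -21; bid 2 gives -2 > -21. Violating.
Others bid (2, 2, 28): truth gives -21; bid 2 gives -2 > -21. Violating.
Others bid (2, 2, 21): truth gives 0; no alternative beats it.
Others bid (2, 13, 2): truth gives 0; no alternative beats it.
(Checking all 125 profiles: 115 have a profitable deviation, 10 do not.)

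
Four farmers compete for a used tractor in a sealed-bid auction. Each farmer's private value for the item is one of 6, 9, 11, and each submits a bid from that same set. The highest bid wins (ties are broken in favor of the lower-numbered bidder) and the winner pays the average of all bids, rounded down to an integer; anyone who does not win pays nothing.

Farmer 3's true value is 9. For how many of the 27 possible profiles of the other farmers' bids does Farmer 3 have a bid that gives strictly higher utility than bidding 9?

Others bid (6, 6, 11): truth gives 0; bid 11 gives 1 > 0. Violating.
Others bid (6, 9, 6): truth gives 0; bid 11 gives 1 > 0. Violating.
Others bid (6, 9, 9): truth gives 0; bid 11 gives 1 > 0. Violating.
Others bid (9, 6, 6): truth gives 0; bid 11 gives 1 > 0. Violating.
Others bid (6, 6, 6): truth gives 3; no alternative beats it.
Others bid (6, 6, 9): truth gives 2; no alternative beats it.
(Checking all 27 profiles: 6 have a profitable deviation, 21 do not.)

6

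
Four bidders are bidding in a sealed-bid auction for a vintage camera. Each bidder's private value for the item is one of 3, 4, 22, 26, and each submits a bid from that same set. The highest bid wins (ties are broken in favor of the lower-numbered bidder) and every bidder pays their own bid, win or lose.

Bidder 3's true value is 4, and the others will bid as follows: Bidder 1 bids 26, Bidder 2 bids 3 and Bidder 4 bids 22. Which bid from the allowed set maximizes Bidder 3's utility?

Bid 3: loses but pays 3, utility -3.
Bid 4: loses but pays 4, utility -4.
Bid 22: loses but pays 22, utility -22.
Bid 26: loses but pays 26, utility -26.
The best choice is 3 with utility -3.

3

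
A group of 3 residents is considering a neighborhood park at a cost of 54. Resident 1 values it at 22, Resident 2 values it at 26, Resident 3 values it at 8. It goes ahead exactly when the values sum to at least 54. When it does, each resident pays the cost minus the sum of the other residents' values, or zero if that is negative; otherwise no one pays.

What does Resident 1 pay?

Total value 56 ≥ cost 54, so the project is built.
The other residents' values sum to 34.
Cost minus that sum is 54 - 34 = 20.

20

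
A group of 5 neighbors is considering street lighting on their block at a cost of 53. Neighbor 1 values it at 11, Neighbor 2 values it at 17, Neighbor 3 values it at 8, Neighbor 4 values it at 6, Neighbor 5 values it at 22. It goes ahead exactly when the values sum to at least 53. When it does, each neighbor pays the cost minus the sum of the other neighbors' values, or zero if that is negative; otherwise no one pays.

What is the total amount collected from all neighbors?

Total value 64 ≥ cost 53, so it is built.
Neighbor 1: others sum to 53; max(0, 53 - 53) = 0.
Neighbor 2: others sum to 47; max(0, 53 - 47) = 6.
Neighbor 3: others sum to 56; max(0, 53 - 56) = 0.
Neighbor 4: others sum to 58; max(0, 53 - 58) = 0.
Neighbor 5: others sum to 42; max(0, 53 - 42) = 11.
Total collected = 0 + 6 + 0 + 0 + 11 = 17.

17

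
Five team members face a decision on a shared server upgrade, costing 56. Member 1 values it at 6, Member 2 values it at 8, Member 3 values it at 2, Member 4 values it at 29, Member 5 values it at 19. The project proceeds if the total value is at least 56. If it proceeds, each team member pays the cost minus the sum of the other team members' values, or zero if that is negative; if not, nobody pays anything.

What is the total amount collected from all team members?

Total value 64 ≥ cost 56, so it is built.
Member 1: others sum to 58; max(0, 56 - 58) = 0.
Member 2: others sum to 56; max(0, 56 - 56) = 0.
Member 3: others sum to 62; max(0, 56 - 62) = 0.
Member 4: others sum to 35; max(0, 56 - 35) = 21.
Member 5: others sum to 45; max(0, 56 - 45) = 11.
Total collected = 0 + 0 + 0 + 21 + 11 = 32.

32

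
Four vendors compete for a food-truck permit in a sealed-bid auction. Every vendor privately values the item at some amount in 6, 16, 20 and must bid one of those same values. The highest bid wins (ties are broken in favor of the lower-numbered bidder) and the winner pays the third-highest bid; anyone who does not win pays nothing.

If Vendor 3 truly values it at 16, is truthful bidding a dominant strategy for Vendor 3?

No

Consider the case where Vendor 1 bids 6, Vendor 2 bids 6 and Vendor 4 bids 20.
Truthful bid 16: loses, pays 0, utility 0.
Bid 20 instead: wins, pays 6, utility 16 - 6 = 10.
Since 10 > 0, bidding 20 is strictly better here, so truthful bidding is not dominant.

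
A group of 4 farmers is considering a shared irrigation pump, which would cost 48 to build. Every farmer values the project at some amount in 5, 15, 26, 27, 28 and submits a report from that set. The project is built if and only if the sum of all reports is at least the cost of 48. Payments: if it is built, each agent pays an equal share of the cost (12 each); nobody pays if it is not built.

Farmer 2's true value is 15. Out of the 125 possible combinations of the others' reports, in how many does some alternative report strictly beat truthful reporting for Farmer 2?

3

Others report (5, 5, 15): truth gives 0; report 26 gives 3 > 0. Violating.
Others report (5, 15, 5): truth gives 0; report 26 gives 3 > 0. Violating.
Others report (15, 5, 5): truth gives 0; report 26 gives 3 > 0. Violating.
Others report (5, 5, 5): truth gives 0; no alternative beats it.
Others report (5, 5, 26): truth gives 3; no alternative beats it.
(Checking all 125 profiles: 3 have a profitable deviation, 122 do not.)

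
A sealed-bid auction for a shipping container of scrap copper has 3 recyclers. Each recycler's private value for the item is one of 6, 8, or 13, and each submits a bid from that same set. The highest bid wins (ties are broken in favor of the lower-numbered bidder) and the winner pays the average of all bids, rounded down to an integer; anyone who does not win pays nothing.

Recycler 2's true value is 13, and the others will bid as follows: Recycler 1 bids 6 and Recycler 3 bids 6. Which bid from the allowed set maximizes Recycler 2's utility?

8

Bid 6: loses, pays 0, utility 0.
Bid 8: wins, pays 6, utility 13 - 6 = 7.
Bid 13: wins, pays 8, utility 13 - 8 = 5.
The best choice is 8 with utility 7.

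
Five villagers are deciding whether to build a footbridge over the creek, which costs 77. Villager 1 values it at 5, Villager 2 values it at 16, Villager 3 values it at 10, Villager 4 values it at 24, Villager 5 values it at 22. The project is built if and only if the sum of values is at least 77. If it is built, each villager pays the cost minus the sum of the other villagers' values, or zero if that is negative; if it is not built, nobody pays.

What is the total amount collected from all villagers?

77

Total value 77 ≥ cost 77, so it is built.
Villager 1: others sum to 72; max(0, 77 - 72) = 5.
Villager 2: others sum to 61; max(0, 77 - 61) = 16.
Villager 3: others sum to 67; max(0, 77 - 67) = 10.
Villager 4: others sum to 53; max(0, 77 - 53) = 24.
Villager 5: others sum to 55; max(0, 77 - 55) = 22.
Total collected = 5 + 16 + 10 + 24 + 22 = 77.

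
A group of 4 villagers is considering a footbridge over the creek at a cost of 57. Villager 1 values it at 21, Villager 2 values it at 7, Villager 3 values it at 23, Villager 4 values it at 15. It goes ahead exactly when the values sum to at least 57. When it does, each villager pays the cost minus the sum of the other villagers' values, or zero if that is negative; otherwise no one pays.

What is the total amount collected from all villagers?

32

Total value 66 ≥ cost 57, so it is built.
Villager 1: others sum to 45; max(0, 57 - 45) = 12.
Villager 2: others sum to 59; max(0, 57 - 59) = 0.
Villager 3: others sum to 43; max(0, 57 - 43) = 14.
Villager 4: others sum to 51; max(0, 57 - 51) = 6.
Total collected = 12 + 0 + 14 + 6 = 32.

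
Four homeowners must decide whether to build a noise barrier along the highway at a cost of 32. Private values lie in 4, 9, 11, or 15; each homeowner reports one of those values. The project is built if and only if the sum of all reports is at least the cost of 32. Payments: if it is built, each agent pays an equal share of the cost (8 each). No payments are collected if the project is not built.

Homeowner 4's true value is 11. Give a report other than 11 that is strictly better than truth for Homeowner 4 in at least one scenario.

Suppose Homeowner 1 reports 4, Homeowner 2 reports 4 and Homeowner 3 reports 9.
Report 11: project not built, utility 0.
Report 15: project built, pays 8, utility 11 - 8 = 3.
So reporting 15 beats truth here (3 > 0).

15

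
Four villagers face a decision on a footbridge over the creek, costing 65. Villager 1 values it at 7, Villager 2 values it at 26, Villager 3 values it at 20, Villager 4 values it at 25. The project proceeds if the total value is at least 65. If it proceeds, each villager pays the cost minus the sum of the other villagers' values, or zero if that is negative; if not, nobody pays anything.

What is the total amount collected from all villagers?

32

Total value 78 ≥ cost 65, so it is built.
Villager 1: others sum to 71; max(0, 65 - 71) = 0.
Villager 2: others sum to 52; max(0, 65 - 52) = 13.
Villager 3: others sum to 58; max(0, 65 - 58) = 7.
Villager 4: others sum to 53; max(0, 65 - 53) = 12.
Total collected = 0 + 13 + 7 + 12 = 32.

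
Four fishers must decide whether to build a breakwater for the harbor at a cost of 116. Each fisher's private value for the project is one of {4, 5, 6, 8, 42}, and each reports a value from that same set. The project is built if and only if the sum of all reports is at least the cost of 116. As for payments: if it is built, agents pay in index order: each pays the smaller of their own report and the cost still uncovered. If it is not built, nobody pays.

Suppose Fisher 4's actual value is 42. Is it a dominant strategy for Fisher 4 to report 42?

Check each profile of the others' reports and compare truth against every alternative report.
Others report (8, 42, 42): truth gives 18, best alternative gives 0.
Others report (42, 8, 42): truth gives 18, best alternative gives 0.
Others report (42, 42, 8): truth gives 18, best alternative gives 0.
Others report (6, 42, 42): truth gives 16, best alternative gives 0.
Others report (42, 6, 42): truth gives 16, best alternative gives 0.
Others report (42, 42, 6): truth gives 16, best alternative gives 0.
(Remaining 119 profiles checked similarly; truth is weakly best in each.)
In every case the truthful report is at least as good as any alternative, so it is a dominant strategy.

Yes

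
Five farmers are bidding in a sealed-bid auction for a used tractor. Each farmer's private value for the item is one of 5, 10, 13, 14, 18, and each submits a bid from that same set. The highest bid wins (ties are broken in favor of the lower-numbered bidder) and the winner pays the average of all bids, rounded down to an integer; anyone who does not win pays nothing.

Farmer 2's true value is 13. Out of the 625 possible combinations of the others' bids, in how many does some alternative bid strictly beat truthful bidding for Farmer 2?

218

Others bid (5, 5, 5, 14): truth gives 0; bid 14 gives 5 > 0. Violating.
Others bid (5, 5, 5, 18): truth gives 0; bid 18 gives 3 > 0. Violating.
Others bid (5, 5, 10, 14): truth gives 0; bid 14 gives 4 > 0. Violating.
Others bid (5, 5, 10, 18): truth gives 0; bid 18 gives 2 > 0. Violating.
Others bid (5, 5, 5, 5): truth gives 7; no alternative beats it.
Others bid (5, 5, 5, 10): truth gives 6; no alternative beats it.
(Checking all 625 profiles: 218 have a profitable deviation, 407 do not.)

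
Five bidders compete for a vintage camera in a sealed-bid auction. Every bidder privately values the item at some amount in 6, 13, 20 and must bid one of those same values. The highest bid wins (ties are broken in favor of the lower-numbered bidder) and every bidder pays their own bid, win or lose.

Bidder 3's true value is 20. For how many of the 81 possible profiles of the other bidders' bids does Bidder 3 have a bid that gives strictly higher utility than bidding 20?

Others bid (6, 6, 6, 6): truth gives 0; bid 13 gives 7 > 0. Violating.
Others bid (6, 6, 6, 13): truth gives 0; bid 13 gives 7 > 0. Violating.
Others bid (6, 6, 13, 6): truth gives 0; bid 13 gives 7 > 0. Violating.
Others bid (6, 6, 13, 13): truth gives 0; bid 13 gives 7 > 0. Violating.
Others bid (6, 6, 6, 20): truth gives 0; no alternative beats it.
Others bid (6, 6, 13, 20): truth gives 0; no alternative beats it.
(Checking all 81 profiles: 49 have a profitable deviation, 32 do not.)

49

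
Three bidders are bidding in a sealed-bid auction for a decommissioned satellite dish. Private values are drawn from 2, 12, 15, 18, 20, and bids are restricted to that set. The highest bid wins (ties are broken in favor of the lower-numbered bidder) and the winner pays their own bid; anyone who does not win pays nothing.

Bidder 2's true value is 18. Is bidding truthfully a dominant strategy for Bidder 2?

Consider the case where Bidder 1 bids 2 and Bidder 3 bids 2.
Truthful bid 18: wins, pays 18, utility 18 - 18 = 0.
Bid 12 instead: wins, pays 12, utility 18 - 12 = 6.
Since 6 > 0, bidding 12 is strictly better here, so truthful bidding is not dominant.

No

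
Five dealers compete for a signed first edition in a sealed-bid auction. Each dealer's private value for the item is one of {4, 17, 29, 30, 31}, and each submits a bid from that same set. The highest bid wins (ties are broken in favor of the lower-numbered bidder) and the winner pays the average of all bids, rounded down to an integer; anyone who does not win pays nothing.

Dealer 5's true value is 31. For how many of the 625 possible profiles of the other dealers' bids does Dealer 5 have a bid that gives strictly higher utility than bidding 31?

37

Others bid (4, 4, 4, 4): truth gives 22; bid 17 gives 25 > 22. Violating.
Others bid (4, 4, 4, 17): truth gives 19; bid 29 gives 20 > 19. Violating.
Others bid (4, 4, 17, 4): truth gives 19; bid 29 gives 20 > 19. Violating.
Others bid (4, 4, 17, 29): truth gives 14; bid 30 gives 15 > 14. Violating.
Others bid (4, 4, 4, 29): truth gives 17; no alternative beats it.
Others bid (4, 4, 4, 30): truth gives 17; no alternative beats it.
(Checking all 625 profiles: 37 have a profitable deviation, 588 do not.)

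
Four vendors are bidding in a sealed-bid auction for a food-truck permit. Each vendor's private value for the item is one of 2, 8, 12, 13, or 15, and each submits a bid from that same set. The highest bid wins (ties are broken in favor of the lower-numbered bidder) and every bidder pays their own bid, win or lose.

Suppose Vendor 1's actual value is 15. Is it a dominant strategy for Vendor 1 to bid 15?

Consider the case where Vendor 2 bids 2, Vendor 3 bids 2 and Vendor 4 bids 2.
Truthful bid 15: wins, pays 15, utility 15 - 15 = 0.
Bid 2 instead: wins, pays 2, utility 15 - 2 = 13.
Since 13 > 0, bidding 2 is strictly better here, so truthful bidding is not dominant.

No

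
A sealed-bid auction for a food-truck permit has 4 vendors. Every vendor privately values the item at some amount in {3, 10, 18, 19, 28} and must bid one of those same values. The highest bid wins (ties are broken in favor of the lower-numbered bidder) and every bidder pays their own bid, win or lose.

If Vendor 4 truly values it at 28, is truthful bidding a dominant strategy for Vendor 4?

Consider the case where Vendor 1 bids 3, Vendor 2 bids 3 and Vendor 3 bids 3.
Truthful bid 28: wins, pays 28, utility 28 - 28 = 0.
Bid 10 instead: wins, pays 10, utility 28 - 10 = 18.
Since 18 > 0, bidding 10 is strictly better here, so truthful bidding is not dominant.

No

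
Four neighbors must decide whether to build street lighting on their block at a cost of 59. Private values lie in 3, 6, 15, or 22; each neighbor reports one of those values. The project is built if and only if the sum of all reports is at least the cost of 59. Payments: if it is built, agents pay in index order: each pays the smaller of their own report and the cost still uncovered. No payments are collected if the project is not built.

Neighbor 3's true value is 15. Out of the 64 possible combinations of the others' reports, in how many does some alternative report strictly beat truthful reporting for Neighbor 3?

4

Others report (15, 22, 22): truth gives 0; report 3 gives 12 > 0. Violating.
Others report (22, 15, 22): truth gives 0; report 3 gives 12 > 0. Violating.
Others report (22, 22, 15): truth gives 0; report 3 gives 12 > 0. Violating.
Others report (22, 22, 22): truth gives 0; report 3 gives 12 > 0. Violating.
Others report (3, 3, 3): truth gives 0; no alternative beats it.
Others report (3, 3, 6): truth gives 0; no alternative beats it.
(Checking all 64 profiles: 4 have a profitable deviation, 60 do not.)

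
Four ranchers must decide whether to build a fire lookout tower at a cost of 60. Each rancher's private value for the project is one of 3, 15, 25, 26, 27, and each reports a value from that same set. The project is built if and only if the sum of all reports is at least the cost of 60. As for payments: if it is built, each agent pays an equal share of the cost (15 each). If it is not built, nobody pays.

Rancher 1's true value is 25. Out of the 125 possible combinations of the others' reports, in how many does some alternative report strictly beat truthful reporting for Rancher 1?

6

Others report (3, 3, 27): truth gives 0; report 27 gives 10 > 0. Violating.
Others report (3, 15, 15): truth gives 0; report 27 gives 10 > 0. Violating.
Others report (3, 27, 3): truth gives 0; report 27 gives 10 > 0. Violating.
Others report (15, 3, 15): truth gives 0; report 27 gives 10 > 0. Violating.
Others report (3, 3, 3): truth gives 0; no alternative beats it.
Others report (3, 3, 15): truth gives 0; no alternative beats it.
(Checking all 125 profiles: 6 have a profitable deviation, 119 do not.)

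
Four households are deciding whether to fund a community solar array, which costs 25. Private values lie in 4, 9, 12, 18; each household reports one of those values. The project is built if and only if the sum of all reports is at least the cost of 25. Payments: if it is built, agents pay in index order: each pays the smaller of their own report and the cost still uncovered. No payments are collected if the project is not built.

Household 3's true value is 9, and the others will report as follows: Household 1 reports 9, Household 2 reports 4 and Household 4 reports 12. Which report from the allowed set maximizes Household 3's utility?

Report 4: project built, pays 4, utility 9 - 4 = 5.
Report 9: project built, pays 9, utility 9 - 9 = 0.
Report 12: project built, pays 12, utility 9 - 12 = -3.
Report 18: project built, pays 12, utility 9 - 12 = -3.
The best choice is 4 with utility 5.

4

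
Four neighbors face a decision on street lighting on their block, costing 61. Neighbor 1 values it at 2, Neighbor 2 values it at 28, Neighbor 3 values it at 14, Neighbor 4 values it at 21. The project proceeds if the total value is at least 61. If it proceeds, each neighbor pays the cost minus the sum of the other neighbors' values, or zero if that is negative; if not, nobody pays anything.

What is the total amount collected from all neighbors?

Total value 65 ≥ cost 61, so it is built.
Neighbor 1: others sum to 63; max(0, 61 - 63) = 0.
Neighbor 2: others sum to 37; max(0, 61 - 37) = 24.
Neighbor 3: others sum to 51; max(0, 61 - 51) = 10.
Neighbor 4: others sum to 44; max(0, 61 - 44) = 17.
Total collected = 0 + 24 + 10 + 17 = 51.

51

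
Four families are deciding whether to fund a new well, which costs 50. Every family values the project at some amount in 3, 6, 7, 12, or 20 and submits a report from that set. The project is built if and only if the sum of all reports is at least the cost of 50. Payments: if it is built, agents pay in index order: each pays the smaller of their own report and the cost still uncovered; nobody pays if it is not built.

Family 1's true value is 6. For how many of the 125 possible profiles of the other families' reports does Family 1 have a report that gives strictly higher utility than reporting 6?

Others report (7, 20, 20): truth gives 0; report 3 gives 3 > 0. Violating.
Others report (12, 20, 20): truth gives 0; report 3 gives 3 > 0. Violating.
Others report (20, 7, 20): truth gives 0; report 3 gives 3 > 0. Violating.
Others report (20, 12, 20): truth gives 0; report 3 gives 3 > 0. Violating.
Others report (3, 3, 3): truth gives 0; no alternative beats it.
Others report (3, 3, 6): truth gives 0; no alternative beats it.
(Checking all 125 profiles: 7 have a profitable deviation, 118 do not.)

7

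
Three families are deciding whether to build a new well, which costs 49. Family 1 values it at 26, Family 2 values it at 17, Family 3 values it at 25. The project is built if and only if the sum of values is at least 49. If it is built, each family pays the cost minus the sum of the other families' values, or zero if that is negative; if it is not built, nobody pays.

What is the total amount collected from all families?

13

Total value 68 ≥ cost 49, so it is built.
Family 1: others sum to 42; max(0, 49 - 42) = 7.
Family 2: others sum to 51; max(0, 49 - 51) = 0.
Family 3: others sum to 43; max(0, 49 - 43) = 6.
Total collected = 7 + 0 + 6 = 13.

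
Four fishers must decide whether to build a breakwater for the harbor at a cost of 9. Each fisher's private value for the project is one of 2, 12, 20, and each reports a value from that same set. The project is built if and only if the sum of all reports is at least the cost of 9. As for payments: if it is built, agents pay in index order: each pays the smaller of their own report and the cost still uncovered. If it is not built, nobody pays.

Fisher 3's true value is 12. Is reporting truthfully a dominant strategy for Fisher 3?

No

Consider the case where Fisher 1 reports 2, Fisher 2 reports 2 and Fisher 4 reports 12.
Truthful report 12: project built, pays 5, utility 12 - 5 = 7.
Report 2 instead: project built, pays 2, utility 12 - 2 = 10.
Since 10 > 7, reporting 2 is strictly better here, so truthful reporting is not dominant.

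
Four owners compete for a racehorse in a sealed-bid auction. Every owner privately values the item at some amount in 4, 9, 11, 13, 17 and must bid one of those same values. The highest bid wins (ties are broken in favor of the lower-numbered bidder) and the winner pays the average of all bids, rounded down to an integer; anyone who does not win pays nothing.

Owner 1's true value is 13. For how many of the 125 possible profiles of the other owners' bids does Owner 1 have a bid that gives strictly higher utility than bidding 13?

Others bid (4, 4, 4): truth gives 7; bid 4 gives 9 > 7. Violating.
Others bid (4, 4, 9): truth gives 6; bid 9 gives 7 > 6. Violating.
Others bid (4, 4, 11): truth gives 5; bid 11 gives 6 > 5. Violating.
Others bid (4, 4, 17): truth gives 0; bid 17 gives 3 > 0. Violating.
Others bid (4, 4, 13): truth gives 5; no alternative beats it.
Others bid (4, 9, 13): truth gives 4; no alternative beats it.
(Checking all 125 profiles: 41 have a profitable deviation, 84 do not.)

41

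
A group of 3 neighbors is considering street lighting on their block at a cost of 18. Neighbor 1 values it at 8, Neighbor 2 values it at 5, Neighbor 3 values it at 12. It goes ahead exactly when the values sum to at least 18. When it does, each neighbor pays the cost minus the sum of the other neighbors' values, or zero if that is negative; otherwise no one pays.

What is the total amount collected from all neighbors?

6

Total value 25 ≥ cost 18, so it is built.
Neighbor 1: others sum to 17; max(0, 18 - 17) = 1.
Neighbor 2: others sum to 20; max(0, 18 - 20) = 0.
Neighbor 3: others sum to 13; max(0, 18 - 13) = 5.
Total collected = 1 + 0 + 5 = 6.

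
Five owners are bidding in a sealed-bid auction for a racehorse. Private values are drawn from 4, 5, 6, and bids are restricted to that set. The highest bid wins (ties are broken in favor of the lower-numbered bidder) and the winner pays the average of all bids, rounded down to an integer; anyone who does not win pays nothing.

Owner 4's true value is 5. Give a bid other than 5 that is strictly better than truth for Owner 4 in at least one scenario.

Suppose Owner 1 bids 4, Owner 2 bids 4, Owner 3 bids 4 and Owner 5 bids 6.
Bid 5: loses, pays 0, utility 0.
Bid 6: wins, pays 4, utility 5 - 4 = 1.
So bidding 6 beats truth here (1 > 0).

6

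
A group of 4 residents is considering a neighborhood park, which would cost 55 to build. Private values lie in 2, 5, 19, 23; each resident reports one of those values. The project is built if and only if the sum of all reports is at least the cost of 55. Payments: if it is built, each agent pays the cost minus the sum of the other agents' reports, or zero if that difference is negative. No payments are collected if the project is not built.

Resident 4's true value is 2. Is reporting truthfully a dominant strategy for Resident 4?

Yes

Check each profile of the others' reports and compare truth against every alternative report.
Others report (5, 23, 23): truth gives 0, best alternative gives -2.
Others report (23, 5, 23): truth gives 0, best alternative gives -2.
Others report (23, 23, 5): truth gives 0, best alternative gives -2.
Others report (19, 19, 19): truth gives 2, best alternative gives 2.
Others report (19, 19, 23): truth gives 2, best alternative gives 2.
Others report (19, 23, 19): truth gives 2, best alternative gives 2.
(Remaining 58 profiles checked similarly; truth is weakly best in each.)
In every case the truthful report is at least as good as any alternative, so it is a dominant strategy.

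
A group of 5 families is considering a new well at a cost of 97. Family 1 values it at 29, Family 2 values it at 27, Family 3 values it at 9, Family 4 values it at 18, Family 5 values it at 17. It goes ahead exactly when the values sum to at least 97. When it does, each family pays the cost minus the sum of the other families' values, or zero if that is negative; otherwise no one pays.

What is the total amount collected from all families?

85

Total value 100 ≥ cost 97, so it is built.
Family 1: others sum to 71; max(0, 97 - 71) = 26.
Family 2: others sum to 73; max(0, 97 - 73) = 24.
Family 3: others sum to 91; max(0, 97 - 91) = 6.
Family 4: others sum to 82; max(0, 97 - 82) = 15.
Family 5: others sum to 83; max(0, 97 - 83) = 14.
Total collected = 26 + 24 + 6 + 15 + 14 = 85.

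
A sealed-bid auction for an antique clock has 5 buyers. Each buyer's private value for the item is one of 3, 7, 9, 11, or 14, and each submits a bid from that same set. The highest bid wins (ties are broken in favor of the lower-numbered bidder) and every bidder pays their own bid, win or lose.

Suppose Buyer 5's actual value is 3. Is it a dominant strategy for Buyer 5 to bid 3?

Yes

Check each profile of the others' bids and compare truth against every alternative bid.
Others bid (3, 3, 3, 9): truth gives -3, best alternative gives -7.
Others bid (3, 3, 3, 11): truth gives -3, best alternative gives -7.
Others bid (3, 3, 3, 14): truth gives -3, best alternative gives -7.
Others bid (3, 3, 7, 9): truth gives -3, best alternative gives -7.
Others bid (3, 3, 7, 11): truth gives -3, best alternative gives -7.
Others bid (3, 3, 7, 14): truth gives -3, best alternative gives -7.
(Remaining 619 profiles checked similarly; truth is weakly best in each.)
In every case the truthful bid is at least as good as any alternative, so it is a dominant strategy.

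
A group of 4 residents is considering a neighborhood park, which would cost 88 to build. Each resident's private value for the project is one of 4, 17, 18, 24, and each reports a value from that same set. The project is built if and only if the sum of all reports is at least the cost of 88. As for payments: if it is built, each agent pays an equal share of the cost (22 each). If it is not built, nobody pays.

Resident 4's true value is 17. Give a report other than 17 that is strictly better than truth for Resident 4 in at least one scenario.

Suppose Resident 1 reports 24, Resident 2 reports 24 and Resident 3 reports 24.
Report 17: project built, pays 22, utility 17 - 22 = -5.
Report 4: project not built, utility 0.
So reporting 4 beats truth here (0 > -5).

4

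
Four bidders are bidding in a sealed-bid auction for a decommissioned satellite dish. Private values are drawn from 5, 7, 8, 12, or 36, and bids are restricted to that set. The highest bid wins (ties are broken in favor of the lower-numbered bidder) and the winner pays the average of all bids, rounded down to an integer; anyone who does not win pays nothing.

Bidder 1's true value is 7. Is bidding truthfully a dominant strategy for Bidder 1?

Consider the case where Bidder 2 bids 5, Bidder 3 bids 5 and Bidder 4 bids 8.
Truthful bid 7: loses, pays 0, utility 0.
Bid 8 instead: wins, pays 6, utility 7 - 6 = 1.
Since 1 > 0, bidding 8 is strictly better here, so truthful bidding is not dominant.

No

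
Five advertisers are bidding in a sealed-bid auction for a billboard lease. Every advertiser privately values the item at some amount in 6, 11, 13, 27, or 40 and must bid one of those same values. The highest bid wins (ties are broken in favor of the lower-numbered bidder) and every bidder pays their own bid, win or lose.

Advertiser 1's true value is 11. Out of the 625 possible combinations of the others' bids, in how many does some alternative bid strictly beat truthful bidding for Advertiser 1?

610

Others bid (6, 6, 6, 6): truth gives 0; bid 6 gives 5 > 0. Violating.
Others bid (6, 6, 6, 13): truth gives -11; bid 13 gives -2 > -11. Violating.
Others bid (6, 6, 6, 27): truth gives -11; bid 6 gives -6 > -11. Violating.
Others bid (6, 6, 6, 40): truth gives -11; bid 6 gives -6 > -11. Violating.
Others bid (6, 6, 6, 11): truth gives 0; no alternative beats it.
Others bid (6, 6, 11, 6): truth gives 0; no alternative beats it.
(Checking all 625 profiles: 610 have a profitable deviation, 15 do not.)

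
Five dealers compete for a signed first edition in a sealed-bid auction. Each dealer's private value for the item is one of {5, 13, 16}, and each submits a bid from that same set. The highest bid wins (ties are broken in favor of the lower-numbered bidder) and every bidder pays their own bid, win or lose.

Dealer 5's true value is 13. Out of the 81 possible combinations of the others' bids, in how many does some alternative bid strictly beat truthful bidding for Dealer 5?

Others bid (5, 5, 5, 13): truth gives -13; bid 16 gives -3 > -13. Violating.
Others bid (5, 5, 5, 16): truth gives -13; bid 5 gives -5 > -13. Violating.
Others bid (5, 5, 13, 5): truth gives -13; bid 16 gives -3 > -13. Violating.
Others bid (5, 5, 13, 13): truth gives -13; bid 16 gives -3 > -13. Violating.
Others bid (5, 5, 5, 5): truth gives 0; no alternative beats it.
(Checking all 81 profiles: 80 have a profitable deviation, 1 does not.)

80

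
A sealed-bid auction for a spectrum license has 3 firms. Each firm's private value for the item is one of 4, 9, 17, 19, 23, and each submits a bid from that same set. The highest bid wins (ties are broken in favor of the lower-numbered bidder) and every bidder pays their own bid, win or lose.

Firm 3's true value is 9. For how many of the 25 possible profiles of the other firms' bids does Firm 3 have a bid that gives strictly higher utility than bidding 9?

Others bid (4, 9): truth gives -9; bid 4 gives -4 > -9. Violating.
Others bid (4, 17): truth gives -9; bid 4 gives -4 > -9. Violating.
Others bid (4, 19): truth gives -9; bid 4 gives -4 > -9. Violating.
Others bid (4, 23): truth gives -9; bid 4 gives -4 > -9. Violating.
Others bid (4, 4): truth gives 0; no alternative beats it.
(Checking all 25 profiles: 24 have a profitable deviation, 1 does not.)

24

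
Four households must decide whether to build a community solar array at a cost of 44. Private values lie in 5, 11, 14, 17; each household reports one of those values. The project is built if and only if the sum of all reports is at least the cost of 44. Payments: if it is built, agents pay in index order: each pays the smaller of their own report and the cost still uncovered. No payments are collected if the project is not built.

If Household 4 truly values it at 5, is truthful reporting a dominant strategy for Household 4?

Yes

Check each profile of the others' reports and compare truth against every alternative report.
Others report (5, 11, 17): truth gives 0, best alternative gives -6.
Others report (5, 14, 14): truth gives 0, best alternative gives -6.
Others report (5, 17, 11): truth gives 0, best alternative gives -6.
Others report (11, 5, 17): truth gives 0, best alternative gives -6.
Others report (11, 11, 11): truth gives 0, best alternative gives -6.
Others report (11, 17, 5): truth gives 0, best alternative gives -6.
(Remaining 58 profiles checked similarly; truth is weakly best in each.)
In every case the truthful report is at least as good as any alternative, so it is a dominant strategy.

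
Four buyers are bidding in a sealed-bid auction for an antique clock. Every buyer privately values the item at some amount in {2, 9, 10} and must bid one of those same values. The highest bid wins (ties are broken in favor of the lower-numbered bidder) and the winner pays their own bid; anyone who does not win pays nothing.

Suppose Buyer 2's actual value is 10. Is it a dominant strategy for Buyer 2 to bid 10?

Consider the case where Buyer 1 bids 2, Buyer 3 bids 2 and Buyer 4 bids 2.
Truthful bid 10: wins, pays 10, utility 10 - 10 = 0.
Bid 9 instead: wins, pays 9, utility 10 - 9 = 1.
Since 1 > 0, bidding 9 is strictly better here, so truthful bidding is not dominant.

No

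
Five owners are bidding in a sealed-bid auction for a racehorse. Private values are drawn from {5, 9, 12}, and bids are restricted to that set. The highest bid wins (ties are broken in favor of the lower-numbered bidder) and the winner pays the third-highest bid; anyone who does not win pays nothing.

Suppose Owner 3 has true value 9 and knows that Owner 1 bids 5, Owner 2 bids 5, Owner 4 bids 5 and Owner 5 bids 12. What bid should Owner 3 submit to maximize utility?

12

Bid 5: loses, pays 0, utility 0.
Bid 9: loses, pays 0, utility 0.
Bid 12: wins, pays 5, utility 9 - 5 = 4.
The best choice is 12 with utility 4.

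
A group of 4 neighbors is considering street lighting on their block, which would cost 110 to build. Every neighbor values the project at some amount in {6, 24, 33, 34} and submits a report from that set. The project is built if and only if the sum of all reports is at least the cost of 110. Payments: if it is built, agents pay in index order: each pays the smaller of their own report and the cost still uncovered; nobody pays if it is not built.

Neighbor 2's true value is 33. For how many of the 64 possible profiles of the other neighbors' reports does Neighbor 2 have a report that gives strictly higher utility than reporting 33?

20

Others report (24, 33, 33): truth gives 0; report 24 gives 9 > 0. Violating.
Others report (24, 33, 34): truth gives 0; report 24 gives 9 > 0. Violating.
Others report (24, 34, 33): truth gives 0; report 24 gives 9 > 0. Violating.
Others report (24, 34, 34): truth gives 0; report 24 gives 9 > 0. Violating.
Others report (6, 6, 6): truth gives 0; no alternative beats it.
Others report (6, 6, 24): truth gives 0; no alternative beats it.
(Checking all 64 profiles: 20 have a profitable deviation, 44 do not.)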